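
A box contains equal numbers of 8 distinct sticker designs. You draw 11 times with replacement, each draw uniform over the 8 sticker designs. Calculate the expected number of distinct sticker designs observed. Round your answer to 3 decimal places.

Let Xⱼ=1 if type j appears at least once. P(Xⱼ=1) = 1 − ((8−1)/8)^11 = 6612607849/8589934592.
E[#distinct] = 8·6612607849/8589934592 = 6612607849/1073741824.
≈ 6.158

6.158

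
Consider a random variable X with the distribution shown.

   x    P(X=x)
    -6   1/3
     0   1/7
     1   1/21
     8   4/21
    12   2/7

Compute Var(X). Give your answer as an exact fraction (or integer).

E[X] = (1/3)·(-6) + (1/7)·0 + (1/21)·1 + (4/21)·8 + (2/7)·12 = 3
E[X²] = (1/3)·36 + (1/7)·0 + (1/21)·1 + (4/21)·64 + (2/7)·144 = 1373/21
Var(X) = 1373/21 − (3)² = 1184/21

1184/21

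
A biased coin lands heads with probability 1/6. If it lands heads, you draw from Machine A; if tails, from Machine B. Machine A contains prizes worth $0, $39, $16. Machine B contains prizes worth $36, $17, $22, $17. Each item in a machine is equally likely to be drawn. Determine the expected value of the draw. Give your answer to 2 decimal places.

E[X | Machine A] = (0 + 39 + 16)/3 = 55/3
E[X | Machine B] = (36 + 17 + 22 + 17)/4 = 23
E[X] = (1/6)·55/3 + (5/6)·23 = 200/9 ≈ 22.22

$22.22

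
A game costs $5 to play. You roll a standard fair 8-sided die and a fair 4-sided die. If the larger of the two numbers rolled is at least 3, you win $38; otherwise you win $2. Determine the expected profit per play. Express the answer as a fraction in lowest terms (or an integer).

57/2 dollars

E[payout] = (1/8)·2 + (7/8)·38 = 67/2
Expected profit = 67/2 − 5 = 57/2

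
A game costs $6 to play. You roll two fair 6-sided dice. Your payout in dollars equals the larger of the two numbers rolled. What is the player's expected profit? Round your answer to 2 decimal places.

Distribution of the larger of the two numbers rolled: 1 w.p. 1/36, 2 w.p. 1/12, 3 w.p. 5/36, 4 w.p. 7/36, 5 w.p. 1/4, 6 w.p. 11/36
E[payout] = (1/36)·1 + (1/12)·2 + (5/36)·3 + (7/36)·4 + (1/4)·5 + (11/36)·6 = 161/36
Expected profit = 161/36 − 6 = -55/36 ≈ -$1.53

-$1.53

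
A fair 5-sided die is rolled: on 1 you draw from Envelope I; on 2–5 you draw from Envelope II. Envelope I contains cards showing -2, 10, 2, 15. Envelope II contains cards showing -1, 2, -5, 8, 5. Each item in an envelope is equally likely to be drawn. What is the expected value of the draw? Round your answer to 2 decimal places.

E[X | Envelope I] = (-2 + 10 + 2 + 15)/4 = 25/4
E[X | Envelope II] = (-1 + 2 − 5 + 8 + 5)/5 = 9/5
E[X] = (1/5)·25/4 + (4/5)·9/5 = 269/100 ≈ 2.69

2.69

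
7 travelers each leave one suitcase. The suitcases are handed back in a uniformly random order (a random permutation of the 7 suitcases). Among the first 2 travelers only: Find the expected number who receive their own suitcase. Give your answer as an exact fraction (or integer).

2/7

Let Xᵢ = 1 if person i gets their own suitcase. For each i, P(Xᵢ=1) = 1/7.
By linearity of expectation, E[X₁+…+X_2] = 2·(1/7) = 2/7.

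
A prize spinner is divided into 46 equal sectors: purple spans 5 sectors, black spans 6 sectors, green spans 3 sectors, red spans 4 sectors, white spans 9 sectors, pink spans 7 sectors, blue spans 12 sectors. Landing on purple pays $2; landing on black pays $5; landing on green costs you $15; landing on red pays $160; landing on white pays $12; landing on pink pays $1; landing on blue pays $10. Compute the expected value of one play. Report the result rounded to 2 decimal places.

E[payout] = (5/46)·2 + (6/46)·5 + (3/46)·(-15) + (4/46)·160 + (9/46)·12 + (7/46)·1 + (12/46)·10 = 435/23
≈ $18.91

$18.91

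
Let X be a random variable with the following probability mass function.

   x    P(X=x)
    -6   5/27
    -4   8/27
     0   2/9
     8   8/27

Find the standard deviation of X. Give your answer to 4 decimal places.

5.5104

E[X] = 2/27, E[X²] = 820/27
Var(X) = E[X²] − (E[X])² = 820/27 − 4/729 = 22136/729
SD(X) = √(22136/729) ≈ 5.5104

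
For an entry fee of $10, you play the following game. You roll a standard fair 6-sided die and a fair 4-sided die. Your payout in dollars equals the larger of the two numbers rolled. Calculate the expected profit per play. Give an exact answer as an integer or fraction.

-73/12 dollars

Distribution of the larger of the two numbers rolled: 1 w.p. 1/24, 2 w.p. 1/8, 3 w.p. 5/24, 4 w.p. 7/24, 5 w.p. 1/6, 6 w.p. 1/6
E[payout] = (1/24)·1 + (1/8)·2 + (5/24)·3 + (7/24)·4 + (1/6)·5 + (1/6)·6 = 47/12
Expected profit = 47/12 − 10 = -73/12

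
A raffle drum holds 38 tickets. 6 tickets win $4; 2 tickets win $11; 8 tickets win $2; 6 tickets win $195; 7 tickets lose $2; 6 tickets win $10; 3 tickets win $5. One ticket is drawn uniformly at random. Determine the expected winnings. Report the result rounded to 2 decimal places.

$34.03

E[payout] = (6/38)·4 + (2/38)·11 + (8/38)·2 + (6/38)·195 + (7/38)·(-2) + (6/38)·10 + (3/38)·5 = 1293/38
≈ $34.03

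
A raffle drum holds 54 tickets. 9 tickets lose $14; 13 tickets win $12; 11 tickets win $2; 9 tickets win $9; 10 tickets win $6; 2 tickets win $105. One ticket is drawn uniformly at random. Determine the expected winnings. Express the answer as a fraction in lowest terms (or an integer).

403/54 dollars

E[payout] = (9/54)·(-14) + (13/54)·12 + (11/54)·2 + (9/54)·9 + (10/54)·6 + (2/54)·105 = 403/54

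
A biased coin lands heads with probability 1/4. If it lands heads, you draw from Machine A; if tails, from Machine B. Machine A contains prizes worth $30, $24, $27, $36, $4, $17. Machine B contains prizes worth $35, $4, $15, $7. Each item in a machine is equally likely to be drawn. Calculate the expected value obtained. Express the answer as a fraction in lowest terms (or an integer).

275/16 dollars

E[X | Machine A] = (30 + 24 + 27 + 36 + 4 + 17)/6 = 23
E[X | Machine B] = (35 + 4 + 15 + 7)/4 = 61/4
E[X] = (1/4)·23 + (3/4)·61/4 = 275/16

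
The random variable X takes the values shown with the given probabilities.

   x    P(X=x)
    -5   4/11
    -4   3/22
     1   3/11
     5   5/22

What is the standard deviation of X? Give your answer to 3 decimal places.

E[X] = -21/22, E[X²] = 379/22
Var(X) = E[X²] − (E[X])² = 379/22 − 441/484 = 7897/484
SD(X) = √(7897/484) ≈ 4.039

4.039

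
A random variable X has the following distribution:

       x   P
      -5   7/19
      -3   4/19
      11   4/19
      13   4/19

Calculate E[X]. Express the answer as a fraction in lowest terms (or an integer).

E[X] = (7/19)·(-5) + (4/19)·(-3) + (4/19)·11 + (4/19)·13
     = 49/19

49/19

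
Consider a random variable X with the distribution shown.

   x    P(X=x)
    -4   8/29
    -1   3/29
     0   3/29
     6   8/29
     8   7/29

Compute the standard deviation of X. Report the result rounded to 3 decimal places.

4.923

E[X] = 69/29, E[X²] = 867/29
Var(X) = E[X²] − (E[X])² = 867/29 − 4761/841 = 20382/841
SD(X) = √(20382/841) ≈ 4.923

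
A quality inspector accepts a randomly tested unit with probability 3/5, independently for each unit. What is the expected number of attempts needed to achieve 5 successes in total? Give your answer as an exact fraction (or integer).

25/3

By linearity (sum of 5 independent geometric waits), E[trials] = 5/p = 5/(3/5) = 25/3.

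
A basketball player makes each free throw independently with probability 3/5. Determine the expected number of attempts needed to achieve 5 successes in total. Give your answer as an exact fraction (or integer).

25/3

By linearity (sum of 5 independent geometric waits), E[trials] = 5/p = 5/(3/5) = 25/3.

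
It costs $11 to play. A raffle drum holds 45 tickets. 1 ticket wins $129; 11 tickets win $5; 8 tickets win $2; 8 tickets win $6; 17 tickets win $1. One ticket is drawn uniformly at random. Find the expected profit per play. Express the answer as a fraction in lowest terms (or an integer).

E[payout] = (1/45)·129 + (11/45)·5 + (8/45)·2 + (8/45)·6 + (17/45)·1 = 53/9
Expected profit = 53/9 − 11 = -46/9

-46/9 dollars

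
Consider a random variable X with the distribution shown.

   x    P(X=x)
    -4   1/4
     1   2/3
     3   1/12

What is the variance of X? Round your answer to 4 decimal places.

E[X] = (1/4)·(-4) + (2/3)·1 + (1/12)·3 = -1/12
E[X²] = (1/4)·16 + (2/3)·1 + (1/12)·9 = 65/12
Var(X) = 65/12 − (-1/12)² = 779/144 ≈ 5.4097

5.4097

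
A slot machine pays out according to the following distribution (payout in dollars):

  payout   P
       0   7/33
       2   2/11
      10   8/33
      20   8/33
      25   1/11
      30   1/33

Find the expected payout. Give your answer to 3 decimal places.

$10.818

E[X] = (7/33)·0 + (2/11)·2 + (8/33)·10 + (8/33)·20 + (1/11)·25 + (1/33)·30
     = 119/11 ≈ 10.818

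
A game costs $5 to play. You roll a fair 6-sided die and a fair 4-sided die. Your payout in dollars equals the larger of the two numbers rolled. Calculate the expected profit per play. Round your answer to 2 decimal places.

-$1.08

Distribution of the larger of the two numbers rolled: 1 w.p. 1/24, 2 w.p. 1/8, 3 w.p. 5/24, 4 w.p. 7/24, 5 w.p. 1/6, 6 w.p. 1/6
E[payout] = (1/24)·1 + (1/8)·2 + (5/24)·3 + (7/24)·4 + (1/6)·5 + (1/6)·6 = 47/12
Expected profit = 47/12 − 5 = -13/12 ≈ -$1.08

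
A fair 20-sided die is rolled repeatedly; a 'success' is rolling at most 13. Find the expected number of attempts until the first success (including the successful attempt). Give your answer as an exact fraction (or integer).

For a geometric distribution, E[trials] = 1/p = 1/(13/20) = 20/13.

20/13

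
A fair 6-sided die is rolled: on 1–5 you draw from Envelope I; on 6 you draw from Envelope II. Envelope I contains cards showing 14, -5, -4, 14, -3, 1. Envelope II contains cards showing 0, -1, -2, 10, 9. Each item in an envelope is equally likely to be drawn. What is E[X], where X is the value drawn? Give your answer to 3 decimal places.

E[X | Envelope I] = (14 − 5 − 4 + 14 − 3 + 1)/6 = 17/6
E[X | Envelope II] = (0 − 1 − 2 + 10 + 9)/5 = 16/5
E[X] = (5/6)·17/6 + (1/6)·16/5 = 521/180 ≈ 2.894

2.894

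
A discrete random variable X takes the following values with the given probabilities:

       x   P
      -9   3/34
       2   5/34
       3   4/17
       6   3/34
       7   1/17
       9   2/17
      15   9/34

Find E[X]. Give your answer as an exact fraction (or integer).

105/17

E[X] = (3/34)·(-9) + (5/34)·2 + (4/17)·3 + (3/34)·6 + (1/17)·7 + (2/17)·9 + (9/34)·15
     = 105/17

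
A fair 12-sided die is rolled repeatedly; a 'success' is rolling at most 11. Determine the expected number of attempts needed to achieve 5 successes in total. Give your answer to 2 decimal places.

5.45

By linearity (sum of 5 independent geometric waits), E[trials] = 5/p = 5/(11/12) = 60/11.
≈ 5.45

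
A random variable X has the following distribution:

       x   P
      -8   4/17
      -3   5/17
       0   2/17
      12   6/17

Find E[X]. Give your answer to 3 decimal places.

E[X] = (4/17)·(-8) + (5/17)·(-3) + (2/17)·0 + (6/17)·12
     = 25/17 ≈ 1.471

1.471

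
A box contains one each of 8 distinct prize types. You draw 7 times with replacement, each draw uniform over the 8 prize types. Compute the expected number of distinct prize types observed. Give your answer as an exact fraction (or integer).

Let Xⱼ=1 if type j appears at least once. P(Xⱼ=1) = 1 − ((8−1)/8)^7 = 1273609/2097152.
E[#distinct] = 8·1273609/2097152 = 1273609/262144.

1273609/262144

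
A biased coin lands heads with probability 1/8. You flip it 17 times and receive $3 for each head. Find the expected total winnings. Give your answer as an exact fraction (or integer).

E[#heads] = 17·1/8 = 17/8 (linearity over flips).
E[winnings] = 3·17/8 = 51/8.

51/8 dollars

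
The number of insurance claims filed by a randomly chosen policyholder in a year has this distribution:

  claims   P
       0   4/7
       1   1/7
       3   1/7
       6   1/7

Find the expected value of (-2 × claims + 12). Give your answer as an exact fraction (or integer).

E[-2x+12] = (4/7)·12 + (1/7)·10 + (1/7)·6 + (1/7)·0
     = 64/7

64/7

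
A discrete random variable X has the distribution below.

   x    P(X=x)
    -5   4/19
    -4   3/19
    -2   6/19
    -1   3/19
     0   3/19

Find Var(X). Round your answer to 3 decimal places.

3.091

E[X] = (4/19)·(-5) + (3/19)·(-4) + (6/19)·(-2) + (3/19)·(-1) + (3/19)·0 = -47/19
E[X²] = (4/19)·25 + (3/19)·16 + (6/19)·4 + (3/19)·1 + (3/19)·0 = 175/19
Var(X) = 175/19 − (-47/19)² = 1116/361 ≈ 3.091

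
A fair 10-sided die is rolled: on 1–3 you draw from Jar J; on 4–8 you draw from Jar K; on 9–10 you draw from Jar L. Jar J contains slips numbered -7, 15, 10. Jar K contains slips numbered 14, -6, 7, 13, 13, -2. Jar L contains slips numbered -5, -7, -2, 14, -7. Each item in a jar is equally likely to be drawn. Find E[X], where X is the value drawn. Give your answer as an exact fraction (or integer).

E[X | Jar J] = (-7 + 15 + 10)/3 = 6
E[X | Jar K] = (14 − 6 + 7 + 13 + 13 − 2)/6 = 13/2
E[X | Jar L] = (-5 − 7 − 2 + 14 − 7)/5 = -7/5
E[X] = (3/10)·6 + (1/2)·13/2 + (1/5)·(-7/5) = 477/100

477/100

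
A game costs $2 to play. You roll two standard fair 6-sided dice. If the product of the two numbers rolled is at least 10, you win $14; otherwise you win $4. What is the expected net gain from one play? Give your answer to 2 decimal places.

E[payout] = (17/36)·4 + (19/36)·14 = 167/18
Expected profit = 167/18 − 2 = 131/18 ≈ $7.28

$7.28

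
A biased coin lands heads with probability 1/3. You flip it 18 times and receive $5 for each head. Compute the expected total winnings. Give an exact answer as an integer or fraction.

E[#heads] = 18·1/3 = 6 (linearity over flips).
E[winnings] = 5·6 = 30.

$30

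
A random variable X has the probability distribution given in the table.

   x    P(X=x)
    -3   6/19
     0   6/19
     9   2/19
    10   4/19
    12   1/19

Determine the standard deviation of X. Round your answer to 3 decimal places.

5.702

E[X] = 52/19, E[X²] = 40
Var(X) = E[X²] − (E[X])² = 40 − 2704/361 = 11736/361
SD(X) = √(11736/361) ≈ 5.702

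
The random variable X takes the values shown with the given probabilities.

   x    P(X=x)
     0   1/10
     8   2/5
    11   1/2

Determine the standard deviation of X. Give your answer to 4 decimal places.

E[X] = 87/10, E[X²] = 861/10
Var(X) = E[X²] − (E[X])² = 861/10 − 7569/100 = 1041/100
SD(X) = √(1041/100) ≈ 3.2265

3.2265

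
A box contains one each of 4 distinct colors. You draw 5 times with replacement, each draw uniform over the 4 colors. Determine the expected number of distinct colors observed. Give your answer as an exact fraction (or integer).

781/256

Let Xⱼ=1 if type j appears at least once. P(Xⱼ=1) = 1 − ((4−1)/4)^5 = 781/1024.
E[#distinct] = 4·781/1024 = 781/256.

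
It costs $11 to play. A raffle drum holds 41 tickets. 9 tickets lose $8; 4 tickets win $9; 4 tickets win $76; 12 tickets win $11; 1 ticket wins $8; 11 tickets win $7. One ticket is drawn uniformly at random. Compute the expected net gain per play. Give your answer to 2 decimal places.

$0.83

E[payout] = (9/41)·(-8) + (4/41)·9 + (4/41)·76 + (12/41)·11 + (1/41)·8 + (11/41)·7 = 485/41
Expected profit = 485/41 − 11 = 34/41 ≈ $0.83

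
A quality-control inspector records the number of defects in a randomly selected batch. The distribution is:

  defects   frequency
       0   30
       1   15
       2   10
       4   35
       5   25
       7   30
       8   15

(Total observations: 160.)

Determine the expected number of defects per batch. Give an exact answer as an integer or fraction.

63/16

Total = 160, so P(defects=0) = 30/160, etc.
E[X] = (3/16)·0 + (3/32)·1 + (1/16)·2 + (7/32)·4 + (5/32)·5 + (3/16)·7 + (3/32)·8
     = 63/16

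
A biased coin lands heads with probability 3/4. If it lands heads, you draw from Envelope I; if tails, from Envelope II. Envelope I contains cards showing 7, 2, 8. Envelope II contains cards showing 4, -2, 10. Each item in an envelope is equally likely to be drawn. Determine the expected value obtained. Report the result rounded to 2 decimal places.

5.25

E[X | Envelope I] = (7 + 2 + 8)/3 = 17/3
E[X | Envelope II] = (4 − 2 + 10)/3 = 4
E[X] = (3/4)·17/3 + (1/4)·4 = 21/4 ≈ 5.25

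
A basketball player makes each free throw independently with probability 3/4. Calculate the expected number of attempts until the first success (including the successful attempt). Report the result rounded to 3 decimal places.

1.333

For a geometric distribution, E[trials] = 1/p = 1/(3/4) = 4/3.
≈ 1.333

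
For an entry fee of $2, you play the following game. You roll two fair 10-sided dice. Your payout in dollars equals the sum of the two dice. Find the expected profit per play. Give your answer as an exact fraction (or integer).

Distribution of the sum of the two dice: 2 w.p. 1/100, 3 w.p. 1/50, 4 w.p. 3/100, 5 w.p. 1/25, 6 w.p. 1/20, 7 w.p. 3/50, …
E[payout] = (1/100)·2 + (1/50)·3 + (3/100)·4 + (1/25)·5 + (1/20)·6 + (3/50)·7 + (7/100)·8 + (2/25)·9 + (9/100)·10 + (1/10)·11 + (9/100)·12 + (2/25)·13 + (7/100)·14 + (3/50)·15 + (1/20)·16 + (1/25)·17 + (3/100)·18 + (1/50)·19 + (1/100)·20 = 11
Expected profit = 11 − 2 = 9

$9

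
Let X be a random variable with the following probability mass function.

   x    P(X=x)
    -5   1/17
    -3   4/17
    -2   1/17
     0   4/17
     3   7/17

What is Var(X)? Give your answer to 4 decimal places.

7.5156

E[X] = (1/17)·(-5) + (4/17)·(-3) + (1/17)·(-2) + (4/17)·0 + (7/17)·3 = 2/17
E[X²] = (1/17)·25 + (4/17)·9 + (1/17)·4 + (4/17)·0 + (7/17)·9 = 128/17
Var(X) = 128/17 − (2/17)² = 2172/289 ≈ 7.5156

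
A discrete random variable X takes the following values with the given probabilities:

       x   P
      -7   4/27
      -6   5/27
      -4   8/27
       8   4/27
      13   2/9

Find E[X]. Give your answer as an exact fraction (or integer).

20/27

E[X] = (4/27)·(-7) + (5/27)·(-6) + (8/27)·(-4) + (4/27)·8 + (2/9)·13
     = 20/27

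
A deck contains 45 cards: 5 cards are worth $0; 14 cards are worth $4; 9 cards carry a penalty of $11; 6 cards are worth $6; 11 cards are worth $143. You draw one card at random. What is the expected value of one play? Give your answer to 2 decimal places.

$34.80

E[payout] = (5/45)·0 + (14/45)·4 + (9/45)·(-11) + (6/45)·6 + (11/45)·143 = 174/5
≈ $34.80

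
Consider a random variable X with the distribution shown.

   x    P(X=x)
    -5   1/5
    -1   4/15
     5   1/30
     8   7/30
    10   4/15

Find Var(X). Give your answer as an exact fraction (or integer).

32321/900

E[X] = (1/5)·(-5) + (4/15)·(-1) + (1/30)·5 + (7/30)·8 + (4/15)·10 = 103/30
E[X²] = (1/5)·25 + (4/15)·1 + (1/30)·25 + (7/30)·64 + (4/15)·100 = 477/10
Var(X) = 477/10 − (103/30)² = 32321/900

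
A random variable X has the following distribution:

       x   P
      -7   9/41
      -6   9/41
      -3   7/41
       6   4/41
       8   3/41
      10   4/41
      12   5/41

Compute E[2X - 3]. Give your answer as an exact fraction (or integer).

-103/41

E[2x-3] = (9/41)·(-17) + (9/41)·(-15) + (7/41)·(-9) + (4/41)·9 + (3/41)·13 + (4/41)·17 + (5/41)·21
     = -103/41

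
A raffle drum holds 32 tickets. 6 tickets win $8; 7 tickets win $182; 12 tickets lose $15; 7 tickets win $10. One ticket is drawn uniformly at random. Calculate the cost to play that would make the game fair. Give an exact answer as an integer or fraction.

E[payout] = (6/32)·8 + (7/32)·182 + (12/32)·(-15) + (7/32)·10 = 303/8
Fair fee = E[payout] = 303/8

303/8 dollars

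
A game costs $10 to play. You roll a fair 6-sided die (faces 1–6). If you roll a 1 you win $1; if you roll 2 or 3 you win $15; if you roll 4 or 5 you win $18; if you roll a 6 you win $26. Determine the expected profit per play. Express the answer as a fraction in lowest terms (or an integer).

E[payout] = (1/6)·1 + (1/3)·15 + (1/3)·18 + (1/6)·26 = 31/2
Expected profit = 31/2 − 10 = 11/2

11/2 dollars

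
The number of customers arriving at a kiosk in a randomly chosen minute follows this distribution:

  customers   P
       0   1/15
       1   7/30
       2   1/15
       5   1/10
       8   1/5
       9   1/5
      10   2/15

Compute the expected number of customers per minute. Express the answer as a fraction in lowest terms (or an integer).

28/5

E[X] = (1/15)·0 + (7/30)·1 + (1/15)·2 + (1/10)·5 + (1/5)·8 + (1/5)·9 + (2/15)·10
     = 28/5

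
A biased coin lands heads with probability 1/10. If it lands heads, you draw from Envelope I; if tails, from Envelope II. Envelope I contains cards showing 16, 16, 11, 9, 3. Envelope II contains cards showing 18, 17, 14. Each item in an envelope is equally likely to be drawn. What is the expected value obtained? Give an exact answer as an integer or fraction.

E[X | Envelope I] = (16 + 16 + 11 + 9 + 3)/5 = 11
E[X | Envelope II] = (18 + 17 + 14)/3 = 49/3
E[X] = (1/10)·11 + (9/10)·49/3 = 79/5

79/5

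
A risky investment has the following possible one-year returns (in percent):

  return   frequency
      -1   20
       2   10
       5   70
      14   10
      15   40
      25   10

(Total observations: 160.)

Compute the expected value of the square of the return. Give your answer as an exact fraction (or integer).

951/8

Total = 160, so P(return=-1) = 20/160, etc.
E[X²] = (1/8)·1 + (1/16)·4 + (7/16)·25 + (1/16)·196 + (1/4)·225 + (1/16)·625
     = 951/8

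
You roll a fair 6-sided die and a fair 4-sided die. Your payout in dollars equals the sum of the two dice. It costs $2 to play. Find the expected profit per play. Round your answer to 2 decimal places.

Distribution of the sum of the two dice: 2 w.p. 1/24, 3 w.p. 1/12, 4 w.p. 1/8, 5 w.p. 1/6, 6 w.p. 1/6, 7 w.p. 1/6, …
E[payout] = (1/24)·2 + (1/12)·3 + (1/8)·4 + (1/6)·5 + (1/6)·6 + (1/6)·7 + (1/8)·8 + (1/12)·9 + (1/24)·10 = 6
Expected profit = 6 − 2 = 4 ≈ $4.00

$4.00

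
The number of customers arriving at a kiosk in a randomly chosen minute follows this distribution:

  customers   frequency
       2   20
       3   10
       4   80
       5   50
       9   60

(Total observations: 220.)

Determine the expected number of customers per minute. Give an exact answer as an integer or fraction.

59/11

Total = 220, so P(customers=2) = 20/220, etc.
E[X] = (1/11)·2 + (1/22)·3 + (4/11)·4 + (5/22)·5 + (3/11)·9
     = 59/11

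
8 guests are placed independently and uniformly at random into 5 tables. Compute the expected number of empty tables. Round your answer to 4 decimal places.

0.8389

Let Xⱼ=1 if table j is empty. P(Xⱼ=1) = ((5-1)/5)^8 = 65536/390625.
By linearity, E[#empty] = 5·65536/390625 = 65536/78125.
≈ 0.8389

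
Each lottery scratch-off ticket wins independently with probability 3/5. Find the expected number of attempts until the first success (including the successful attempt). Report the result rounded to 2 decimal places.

For a geometric distribution, E[trials] = 1/p = 1/(3/5) = 5/3.
≈ 1.67

1.67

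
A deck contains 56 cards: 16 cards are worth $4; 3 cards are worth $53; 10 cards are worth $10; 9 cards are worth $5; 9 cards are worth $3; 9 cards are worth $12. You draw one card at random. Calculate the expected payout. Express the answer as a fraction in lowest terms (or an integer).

E[payout] = (16/56)·4 + (3/56)·53 + (10/56)·10 + (9/56)·5 + (9/56)·3 + (9/56)·12 = 503/56

503/56 dollars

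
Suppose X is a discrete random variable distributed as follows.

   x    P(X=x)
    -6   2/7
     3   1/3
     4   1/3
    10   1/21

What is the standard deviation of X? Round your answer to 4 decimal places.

E[X] = 23/21, E[X²] = 491/21
Var(X) = E[X²] − (E[X])² = 491/21 − 529/441 = 9782/441
SD(X) = √(9782/441) ≈ 4.7097

4.7097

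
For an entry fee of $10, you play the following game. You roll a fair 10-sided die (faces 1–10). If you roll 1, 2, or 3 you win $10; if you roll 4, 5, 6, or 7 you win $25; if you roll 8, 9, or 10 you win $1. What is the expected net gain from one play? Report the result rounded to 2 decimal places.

$3.30

E[payout] = (3/10)·1 + (3/10)·10 + (2/5)·25 = 133/10
Expected profit = 133/10 − 10 = 33/10 ≈ $3.30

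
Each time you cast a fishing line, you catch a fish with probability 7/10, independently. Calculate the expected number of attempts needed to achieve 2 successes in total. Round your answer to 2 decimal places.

By linearity (sum of 2 independent geometric waits), E[trials] = 2/p = 2/(7/10) = 20/7.
≈ 2.86

2.86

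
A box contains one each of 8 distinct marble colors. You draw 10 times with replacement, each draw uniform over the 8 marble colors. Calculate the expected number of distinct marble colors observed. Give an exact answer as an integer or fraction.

Let Xⱼ=1 if type j appears at least once. P(Xⱼ=1) = 1 − ((8−1)/8)^10 = 791266575/1073741824.
E[#distinct] = 8·791266575/1073741824 = 791266575/134217728.

791266575/134217728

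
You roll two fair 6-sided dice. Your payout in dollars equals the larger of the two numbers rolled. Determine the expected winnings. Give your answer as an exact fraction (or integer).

Distribution of the larger of the two numbers rolled: 1 w.p. 1/36, 2 w.p. 1/12, 3 w.p. 5/36, 4 w.p. 7/36, 5 w.p. 1/4, 6 w.p. 11/36
E[payout] = (1/36)·1 + (1/12)·2 + (5/36)·3 + (7/36)·4 + (1/4)·5 + (11/36)·6 = 161/36

161/36 dollars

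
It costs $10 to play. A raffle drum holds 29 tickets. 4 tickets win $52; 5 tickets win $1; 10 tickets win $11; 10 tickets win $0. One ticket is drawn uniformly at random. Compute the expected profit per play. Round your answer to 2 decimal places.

E[payout] = (4/29)·52 + (5/29)·1 + (10/29)·11 + (10/29)·0 = 323/29
Expected profit = 323/29 − 10 = 33/29 ≈ $1.14

$1.14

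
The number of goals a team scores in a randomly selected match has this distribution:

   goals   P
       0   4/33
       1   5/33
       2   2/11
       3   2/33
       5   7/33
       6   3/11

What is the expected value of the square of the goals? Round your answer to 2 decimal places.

E[X²] = (4/33)·0 + (5/33)·1 + (2/11)·4 + (2/33)·9 + (7/33)·25 + (3/11)·36
     = 182/11 ≈ 16.55

16.55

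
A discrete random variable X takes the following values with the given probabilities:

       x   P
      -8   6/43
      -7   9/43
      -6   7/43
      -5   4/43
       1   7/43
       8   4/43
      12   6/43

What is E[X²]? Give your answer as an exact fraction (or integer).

2304/43

E[X²] = (6/43)·64 + (9/43)·49 + (7/43)·36 + (4/43)·25 + (7/43)·1 + (4/43)·64 + (6/43)·144
     = 2304/43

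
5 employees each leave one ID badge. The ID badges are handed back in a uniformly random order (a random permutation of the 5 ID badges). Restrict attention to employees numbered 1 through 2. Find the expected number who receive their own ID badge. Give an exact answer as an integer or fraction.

Let Xᵢ = 1 if person i gets their own ID badge. For each i, P(Xᵢ=1) = 1/5.
By linearity of expectation, E[X₁+…+X_2] = 2·(1/5) = 2/5.

2/5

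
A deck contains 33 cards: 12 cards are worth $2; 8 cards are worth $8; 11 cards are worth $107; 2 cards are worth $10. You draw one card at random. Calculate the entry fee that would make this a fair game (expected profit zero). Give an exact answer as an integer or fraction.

1285/33 dollars

E[payout] = (12/33)·2 + (8/33)·8 + (11/33)·107 + (2/33)·10 = 1285/33
Fair fee = E[payout] = 1285/33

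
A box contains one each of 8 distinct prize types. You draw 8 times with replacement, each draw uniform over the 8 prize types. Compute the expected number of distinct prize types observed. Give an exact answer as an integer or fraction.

11012415/2097152

Let Xⱼ=1 if type j appears at least once. P(Xⱼ=1) = 1 − ((8−1)/8)^8 = 11012415/16777216.
E[#distinct] = 8·11012415/16777216 = 11012415/2097152.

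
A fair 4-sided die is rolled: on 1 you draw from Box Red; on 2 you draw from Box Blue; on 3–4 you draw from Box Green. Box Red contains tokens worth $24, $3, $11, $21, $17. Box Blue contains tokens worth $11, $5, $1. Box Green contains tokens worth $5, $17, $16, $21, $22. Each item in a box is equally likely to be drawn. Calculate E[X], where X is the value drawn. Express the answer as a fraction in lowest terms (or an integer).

E[X | Box Red] = (24 + 3 + 11 + 21 + 17)/5 = 76/5
E[X | Box Blue] = (11 + 5 + 1)/3 = 17/3
E[X | Box Green] = (5 + 17 + 16 + 21 + 22)/5 = 81/5
E[X] = (1/4)·76/5 + (1/4)·17/3 + (1/2)·81/5 = 799/60

799/60 dollars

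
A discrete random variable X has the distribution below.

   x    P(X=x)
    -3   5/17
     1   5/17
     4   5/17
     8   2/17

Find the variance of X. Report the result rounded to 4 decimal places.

12.8374

E[X] = (5/17)·(-3) + (5/17)·1 + (5/17)·4 + (2/17)·8 = 26/17
E[X²] = (5/17)·9 + (5/17)·1 + (5/17)·16 + (2/17)·64 = 258/17
Var(X) = 258/17 − (26/17)² = 3710/289 ≈ 12.8374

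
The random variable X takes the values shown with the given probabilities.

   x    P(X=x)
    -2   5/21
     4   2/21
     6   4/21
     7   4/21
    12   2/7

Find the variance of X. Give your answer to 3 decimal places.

26.059

E[X] = (5/21)·(-2) + (2/21)·4 + (4/21)·6 + (4/21)·7 + (2/7)·12 = 122/21
E[X²] = (5/21)·4 + (2/21)·16 + (4/21)·36 + (4/21)·49 + (2/7)·144 = 1256/21
Var(X) = 1256/21 − (122/21)² = 11492/441 ≈ 26.059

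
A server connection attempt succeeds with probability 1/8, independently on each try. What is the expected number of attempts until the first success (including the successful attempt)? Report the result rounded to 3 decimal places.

For a geometric distribution, E[trials] = 1/p = 1/(1/8) = 8.
≈ 8.000

8.000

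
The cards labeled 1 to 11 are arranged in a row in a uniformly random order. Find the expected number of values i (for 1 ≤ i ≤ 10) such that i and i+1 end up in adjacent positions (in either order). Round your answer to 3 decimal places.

For each i ∈ {1,…,10}, let Xᵢ = 1 if i and i+1 are adjacent. P(Xᵢ=1) = 2·(11−1)!/11! = 2/11.
By linearity, E[ΣXᵢ] = (10)·(2/11) = 20/11.
≈ 1.818

1.818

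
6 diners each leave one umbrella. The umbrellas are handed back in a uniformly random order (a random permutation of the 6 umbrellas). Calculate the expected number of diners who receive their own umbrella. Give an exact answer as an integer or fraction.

Let Xᵢ = 1 if person i gets their own umbrella. For each i, P(Xᵢ=1) = 1/6.
By linearity of expectation, E[X₁+…+X_6] = 6·(1/6) = 1.

1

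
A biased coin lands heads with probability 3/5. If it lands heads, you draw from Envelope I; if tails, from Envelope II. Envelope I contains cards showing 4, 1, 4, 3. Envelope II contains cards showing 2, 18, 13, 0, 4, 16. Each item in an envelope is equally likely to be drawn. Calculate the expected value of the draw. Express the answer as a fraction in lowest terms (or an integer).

16/3

E[X | Envelope I] = (4 + 1 + 4 + 3)/4 = 3
E[X | Envelope II] = (2 + 18 + 13 + 0 + 4 + 16)/6 = 53/6
E[X] = (3/5)·3 + (2/5)·53/6 = 16/3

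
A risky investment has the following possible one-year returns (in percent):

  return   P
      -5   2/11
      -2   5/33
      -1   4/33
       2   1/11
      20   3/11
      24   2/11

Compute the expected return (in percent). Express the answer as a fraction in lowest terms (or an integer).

E[X] = (2/11)·(-5) + (5/33)·(-2) + (4/33)·(-1) + (1/11)·2 + (3/11)·20 + (2/11)·24
     = 26/3

26/3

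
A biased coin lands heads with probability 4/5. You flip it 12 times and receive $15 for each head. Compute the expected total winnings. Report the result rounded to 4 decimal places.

$144.0000

E[#heads] = 12·4/5 = 48/5 (linearity over flips).
E[winnings] = 15·48/5 = 144.
≈ 144.0000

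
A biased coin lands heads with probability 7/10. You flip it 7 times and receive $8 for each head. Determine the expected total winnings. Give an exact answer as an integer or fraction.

E[#heads] = 7·7/10 = 49/10 (linearity over flips).
E[winnings] = 8·49/10 = 196/5.

196/5 dollars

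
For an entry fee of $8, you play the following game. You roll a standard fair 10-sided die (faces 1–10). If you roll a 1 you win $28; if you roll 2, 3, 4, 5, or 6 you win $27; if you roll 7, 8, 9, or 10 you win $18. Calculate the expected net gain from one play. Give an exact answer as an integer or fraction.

E[payout] = (2/5)·18 + (1/2)·27 + (1/10)·28 = 47/2
Expected profit = 47/2 − 8 = 31/2

31/2 dollars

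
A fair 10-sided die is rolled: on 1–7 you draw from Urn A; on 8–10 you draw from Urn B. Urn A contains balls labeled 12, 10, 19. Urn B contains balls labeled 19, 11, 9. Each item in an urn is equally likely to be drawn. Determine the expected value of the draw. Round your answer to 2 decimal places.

E[X | Urn A] = (12 + 10 + 19)/3 = 41/3
E[X | Urn B] = (19 + 11 + 9)/3 = 13
E[X] = (7/10)·41/3 + (3/10)·13 = 202/15 ≈ 13.47

13.47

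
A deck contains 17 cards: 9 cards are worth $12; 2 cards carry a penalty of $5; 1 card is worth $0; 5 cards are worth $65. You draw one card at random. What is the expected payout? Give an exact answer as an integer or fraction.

E[payout] = (9/17)·12 + (2/17)·(-5) + (1/17)·0 + (5/17)·65 = 423/17

423/17 dollars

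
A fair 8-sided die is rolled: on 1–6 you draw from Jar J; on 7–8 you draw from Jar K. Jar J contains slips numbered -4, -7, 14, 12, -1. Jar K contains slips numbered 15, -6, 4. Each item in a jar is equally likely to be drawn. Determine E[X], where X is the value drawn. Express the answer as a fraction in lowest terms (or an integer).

191/60

E[X | Jar J] = (-4 − 7 + 14 + 12 − 1)/5 = 14/5
E[X | Jar K] = (15 − 6 + 4)/3 = 13/3
E[X] = (3/4)·14/5 + (1/4)·13/3 = 191/60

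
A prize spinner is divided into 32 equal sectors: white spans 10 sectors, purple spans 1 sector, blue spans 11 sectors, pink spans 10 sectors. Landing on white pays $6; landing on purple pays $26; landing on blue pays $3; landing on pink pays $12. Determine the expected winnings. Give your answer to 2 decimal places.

E[payout] = (10/32)·6 + (1/32)·26 + (11/32)·3 + (10/32)·12 = 239/32
≈ $7.47

$7.47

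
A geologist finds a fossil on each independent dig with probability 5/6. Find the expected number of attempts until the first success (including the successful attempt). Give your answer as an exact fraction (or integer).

6/5

For a geometric distribution, E[trials] = 1/p = 1/(5/6) = 6/5.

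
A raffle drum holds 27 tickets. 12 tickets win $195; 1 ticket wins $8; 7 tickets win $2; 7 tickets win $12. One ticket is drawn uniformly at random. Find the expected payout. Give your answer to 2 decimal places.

$90.59

E[payout] = (12/27)·195 + (1/27)·8 + (7/27)·2 + (7/27)·12 = 2446/27
≈ $90.59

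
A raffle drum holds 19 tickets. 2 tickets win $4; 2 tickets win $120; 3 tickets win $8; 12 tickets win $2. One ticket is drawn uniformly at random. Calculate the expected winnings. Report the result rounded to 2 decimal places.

$15.58

E[payout] = (2/19)·4 + (2/19)·120 + (3/19)·8 + (12/19)·2 = 296/19
≈ $15.58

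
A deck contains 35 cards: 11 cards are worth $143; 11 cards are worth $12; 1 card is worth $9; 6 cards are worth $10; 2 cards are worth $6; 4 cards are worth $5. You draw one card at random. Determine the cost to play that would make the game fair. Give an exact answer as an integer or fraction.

258/5 dollars

E[payout] = (11/35)·143 + (11/35)·12 + (1/35)·9 + (6/35)·10 + (2/35)·6 + (4/35)·5 = 258/5
Fair fee = E[payout] = 258/5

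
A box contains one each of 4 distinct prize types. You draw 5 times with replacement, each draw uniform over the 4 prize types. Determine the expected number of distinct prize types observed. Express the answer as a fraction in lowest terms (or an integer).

781/256

Let Xⱼ=1 if type j appears at least once. P(Xⱼ=1) = 1 − ((4−1)/4)^5 = 781/1024.
E[#distinct] = 4·781/1024 = 781/256.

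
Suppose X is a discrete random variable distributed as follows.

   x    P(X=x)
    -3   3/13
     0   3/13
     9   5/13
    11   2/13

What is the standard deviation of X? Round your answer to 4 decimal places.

E[X] = 58/13, E[X²] = 674/13
Var(X) = E[X²] − (E[X])² = 674/13 − 3364/169 = 5398/169
SD(X) = √(5398/169) ≈ 5.6516

5.6516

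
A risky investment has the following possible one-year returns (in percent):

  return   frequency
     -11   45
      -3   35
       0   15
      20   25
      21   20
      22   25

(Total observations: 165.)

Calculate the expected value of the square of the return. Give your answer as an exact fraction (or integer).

7336/33

Total = 165, so P(return=-11) = 45/165, etc.
E[X²] = (3/11)·121 + (7/33)·9 + (1/11)·0 + (5/33)·400 + (4/33)·441 + (5/33)·484
     = 7336/33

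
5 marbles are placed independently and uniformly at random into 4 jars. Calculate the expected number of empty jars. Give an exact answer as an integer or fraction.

243/256

Let Xⱼ=1 if jar j is empty. P(Xⱼ=1) = ((4-1)/4)^5 = 243/1024.
By linearity, E[#empty] = 4·243/1024 = 243/256.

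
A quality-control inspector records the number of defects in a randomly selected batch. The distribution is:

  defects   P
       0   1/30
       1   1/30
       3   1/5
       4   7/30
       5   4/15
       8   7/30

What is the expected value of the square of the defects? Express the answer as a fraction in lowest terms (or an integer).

E[X²] = (1/30)·0 + (1/30)·1 + (1/5)·9 + (7/30)·16 + (4/15)·25 + (7/30)·64
     = 163/6

163/6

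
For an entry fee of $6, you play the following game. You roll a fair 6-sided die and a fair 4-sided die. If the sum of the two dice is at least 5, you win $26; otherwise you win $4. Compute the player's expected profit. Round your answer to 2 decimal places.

E[payout] = (1/4)·4 + (3/4)·26 = 41/2
Expected profit = 41/2 − 6 = 29/2 ≈ $14.50

$14.50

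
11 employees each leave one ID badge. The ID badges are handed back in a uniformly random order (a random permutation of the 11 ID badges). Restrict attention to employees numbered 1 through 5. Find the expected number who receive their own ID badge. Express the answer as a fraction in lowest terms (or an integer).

5/11

Let Xᵢ = 1 if person i gets their own ID badge. For each i, P(Xᵢ=1) = 1/11.
By linearity of expectation, E[X₁+…+X_5] = 5·(1/11) = 5/11.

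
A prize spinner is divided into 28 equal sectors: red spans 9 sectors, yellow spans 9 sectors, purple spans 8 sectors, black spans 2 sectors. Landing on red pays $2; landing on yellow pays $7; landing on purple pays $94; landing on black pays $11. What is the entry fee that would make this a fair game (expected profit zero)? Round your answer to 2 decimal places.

E[payout] = (9/28)·2 + (9/28)·7 + (8/28)·94 + (2/28)·11 = 855/28
Fair fee = E[payout] = 855/28 ≈ $30.54

$30.54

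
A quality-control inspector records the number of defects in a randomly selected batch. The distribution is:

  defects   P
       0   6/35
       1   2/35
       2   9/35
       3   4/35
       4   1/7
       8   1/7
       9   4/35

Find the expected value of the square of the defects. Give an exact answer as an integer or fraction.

114/5

E[X²] = (6/35)·0 + (2/35)·1 + (9/35)·4 + (4/35)·9 + (1/7)·16 + (1/7)·64 + (4/35)·81
     = 114/5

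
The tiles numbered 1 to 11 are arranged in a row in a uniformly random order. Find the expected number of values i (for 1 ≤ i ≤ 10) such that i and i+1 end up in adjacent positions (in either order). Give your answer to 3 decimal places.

For each i ∈ {1,…,10}, let Xᵢ = 1 if i and i+1 are adjacent. P(Xᵢ=1) = 2·(11−1)!/11! = 2/11.
By linearity, E[ΣXᵢ] = (10)·(2/11) = 20/11.
≈ 1.818

1.818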